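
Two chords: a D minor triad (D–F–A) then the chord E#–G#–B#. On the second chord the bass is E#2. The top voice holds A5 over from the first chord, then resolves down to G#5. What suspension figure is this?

4–3 suspension.

At the second chord the bass is E#2. The suspended A5 lies a fourth above the bass; after resolving down by step to G#5, the interval above the bass becomes a third.
Suspension figures are named by those two intervals: 4–3.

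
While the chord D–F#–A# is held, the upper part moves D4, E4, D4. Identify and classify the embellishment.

E4 is a neighbor tone.

The harmony at that moment is D augmented triad (D, F#, A#); E4 is not a chord tone.
It is approached by step up from D4 and left by step down to D4.
Step away and step back to the same note — a neighbor tone (upper neighbor).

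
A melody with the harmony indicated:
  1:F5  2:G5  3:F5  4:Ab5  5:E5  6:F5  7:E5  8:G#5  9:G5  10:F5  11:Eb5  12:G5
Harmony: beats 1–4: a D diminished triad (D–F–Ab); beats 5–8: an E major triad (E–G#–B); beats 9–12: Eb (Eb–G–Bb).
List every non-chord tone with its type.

The harmony at that moment is D diminished triad (D, F, Ab); G5 is not a chord tone.
It is approached by step up from F5 and left by step down to F5.
Step away and step back to the same note — a neighbor tone (upper neighbor).
The harmony at that moment is E major triad (E, G#, B); F5 is not a chord tone.
It is approached by step up from E5 and left by step down to E5.
Step away and step back to the same note — a neighbor tone (upper neighbor).
The harmony at that moment is Eb major triad (Eb, G, Bb); F5 is not a chord tone.
It is approached by step down from G5 and left by step down to Eb5.
Step in, step out in the same direction — a passing tone.

G5 (beat 2) — neighbor tone; F5 (beat 6) — neighbor tone; F5 (beat 10) — passing tone.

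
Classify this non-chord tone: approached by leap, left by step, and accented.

Approach: by leap. Departure: by step. Metric position: strong.
Leap in, step out, in a metrically strong position — an appoggiatura. (It is the mirror image of the escape tone, which steps in and leaps out from a weak position.)

Appoggiatura.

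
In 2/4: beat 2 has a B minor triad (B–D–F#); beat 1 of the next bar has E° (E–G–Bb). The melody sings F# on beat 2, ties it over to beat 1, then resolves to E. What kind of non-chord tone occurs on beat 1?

Suspension.

The harmony at that moment is E diminished triad (E, G, Bb); F# is not a chord tone.
It is held over (the same pitch as the preceding F#) and left by step down to E.
Held over from the previous chord and resolving down by step — a suspension.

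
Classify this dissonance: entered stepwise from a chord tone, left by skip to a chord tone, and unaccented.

Approach: by step. Departure: by leap. Metric position: weak.
Step in, leap out, from a weak position — an escape tone (échappée). (It is the mirror image of the appoggiatura, which leaps in and steps out on a strong beat.)

Escape tone.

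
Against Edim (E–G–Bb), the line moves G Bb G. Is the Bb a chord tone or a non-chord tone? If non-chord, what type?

Chord tone (the fifth of E diminished triad).

E diminished triad contains E, G, Bb; Bb is the fifth, so it is a chord tone.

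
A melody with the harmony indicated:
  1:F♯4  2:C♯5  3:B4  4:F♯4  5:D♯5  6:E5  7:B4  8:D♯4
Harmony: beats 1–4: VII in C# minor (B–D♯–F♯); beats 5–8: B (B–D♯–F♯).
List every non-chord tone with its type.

The harmony at that moment is B major triad (B, D♯, F♯); C♯5 is not a chord tone.
It is approached by leap up from F♯4 and left by step down to B4.
Leap in, step out — an appoggiatura.
The harmony at that moment is B major triad (B, D♯, F♯); E5 is not a chord tone.
It is approached by step up from D♯5 and left by leap down to B4.
Step in, leap out — an escape tone.

C♯5 (beat 2) — appoggiatura; E5 (beat 6) — escape tone.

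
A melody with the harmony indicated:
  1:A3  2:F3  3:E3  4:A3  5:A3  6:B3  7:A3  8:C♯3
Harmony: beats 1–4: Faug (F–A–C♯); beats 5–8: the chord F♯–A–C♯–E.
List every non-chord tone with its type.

E3 (beat 3) — escape tone; B3 (beat 6) — neighbor tone.

The harmony at that moment is F augmented triad (F, A, C♯); E3 is not a chord tone.
It is approached by step down from F3 and left by leap up to A3.
Step in, leap out — an escape tone.
The harmony at that moment is F♯ minor seventh chord (F♯, A, C♯, E); B3 is not a chord tone.
It is approached by step up from A3 and left by step down to A3.
Step away and step back to the same note — a neighbor tone (upper neighbor).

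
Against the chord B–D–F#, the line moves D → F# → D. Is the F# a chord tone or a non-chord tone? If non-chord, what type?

Chord tone (the fifth of B minor triad).

B minor triad contains B, D, F#; F# is the fifth, so it is a chord tone.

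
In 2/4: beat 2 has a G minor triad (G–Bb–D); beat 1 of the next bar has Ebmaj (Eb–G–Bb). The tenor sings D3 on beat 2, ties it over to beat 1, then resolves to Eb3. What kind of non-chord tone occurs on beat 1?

Retardation.

The harmony at that moment is Eb major triad (Eb, G, Bb); D3 is not a chord tone.
It is held over (the same pitch as the preceding D3) and left by step up to Eb3.
Held over from the previous chord and resolving up by step — a retardation.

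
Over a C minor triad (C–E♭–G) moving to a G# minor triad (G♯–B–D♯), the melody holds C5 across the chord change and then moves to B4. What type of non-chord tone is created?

The harmony at that moment is G♯ minor triad (G♯, B, D♯); C5 is not a chord tone.
It is held over (the same pitch as the preceding C5) and left by step down to B4.
Held over from the previous chord and resolving down by step — a suspension.

C5 is a suspension.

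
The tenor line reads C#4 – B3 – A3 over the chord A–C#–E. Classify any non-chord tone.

The harmony at that moment is A major triad (A, C#, E); B3 is not a chord tone.
It is approached by step down from C#4 and left by step down to A3.
Step in, step out in the same direction — a passing tone.

B3 is a passing tone.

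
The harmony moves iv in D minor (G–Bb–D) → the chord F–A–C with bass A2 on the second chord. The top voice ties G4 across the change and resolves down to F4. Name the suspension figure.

At the second chord the bass is A2. The suspended G4 lies a seventh above the bass; after resolving down by step to F4, the interval above the bass becomes a sixth.
Suspension figures are named by those two intervals: 7–6.

7–6 suspension.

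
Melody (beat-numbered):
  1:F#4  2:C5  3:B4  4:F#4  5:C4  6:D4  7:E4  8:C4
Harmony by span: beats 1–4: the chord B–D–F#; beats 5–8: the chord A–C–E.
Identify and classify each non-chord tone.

C5 (beat 2) — appoggiatura; D4 (beat 6) — passing tone.

The harmony at that moment is B minor triad (B, D, F#); C5 is not a chord tone.
It is approached by leap up from F#4 and left by step down to B4.
Leap in, step out — an appoggiatura.
The harmony at that moment is A minor triad (A, C, E); D4 is not a chord tone.
It is approached by step up from C4 and left by step up to E4.
Step in, step out in the same direction — a passing tone.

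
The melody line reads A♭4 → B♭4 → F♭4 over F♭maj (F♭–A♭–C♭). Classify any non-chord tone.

B♭4 is an escape tone.

The harmony at that moment is F♭ major triad (F♭, A♭, C♭); B♭4 is not a chord tone.
It is approached by step up from A♭4 and left by leap down to F♭4.
Step in, leap out — an escape tone.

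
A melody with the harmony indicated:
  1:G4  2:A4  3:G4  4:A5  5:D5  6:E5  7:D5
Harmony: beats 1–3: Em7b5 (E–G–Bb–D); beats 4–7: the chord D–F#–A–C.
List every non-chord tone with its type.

A4 (beat 2) — neighbor tone; E5 (beat 6) — neighbor tone.

The harmony at that moment is E half-diminished seventh chord (E, G, Bb, D); A4 is not a chord tone.
It is approached by step up from G4 and left by step down to G4.
Step away and step back to the same note — a neighbor tone (upper neighbor).
The harmony at that moment is D dominant seventh chord (D, F#, A, C); E5 is not a chord tone.
It is approached by step up from D5 and left by step down to D5.
Step away and step back to the same note — a neighbor tone (upper neighbor).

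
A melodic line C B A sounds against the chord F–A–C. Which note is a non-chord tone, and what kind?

B is a passing tone.

The harmony at that moment is F major triad (F, A, C); B is not a chord tone.
It is approached by step down from C and left by step down to A.
Step in, step out in the same direction — a passing tone.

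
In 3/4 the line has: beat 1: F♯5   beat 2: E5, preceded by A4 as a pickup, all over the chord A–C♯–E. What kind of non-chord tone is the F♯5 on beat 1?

Appoggiatura.

The harmony at that moment is A major triad (A, C♯, E); F♯5 is not a chord tone.
It is approached by leap up from A4 and left by step down to E5.
Leap in, step out, metrically accented — an appoggiatura.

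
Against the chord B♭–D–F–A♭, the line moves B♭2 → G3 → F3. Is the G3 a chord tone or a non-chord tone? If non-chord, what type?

Non-chord tone — an appoggiatura.

The harmony at that moment is B♭ dominant seventh chord (B♭, D, F, A♭); G3 is not a chord tone.
It is approached by leap up from B♭2 and left by step down to F3.
Leap in, step out — an appoggiatura.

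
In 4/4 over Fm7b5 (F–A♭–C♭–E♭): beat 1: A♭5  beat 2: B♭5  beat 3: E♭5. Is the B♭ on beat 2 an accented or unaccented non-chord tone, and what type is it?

Unaccented escape tone.

The harmony at that moment is F half-diminished seventh chord (F, A♭, C♭, E♭); B♭5 is not a chord tone.
It is approached by step up from A♭5 and left by leap down to E♭5.
Step in, leap out — an escape tone.
It falls on a weak beat, so it is unaccented.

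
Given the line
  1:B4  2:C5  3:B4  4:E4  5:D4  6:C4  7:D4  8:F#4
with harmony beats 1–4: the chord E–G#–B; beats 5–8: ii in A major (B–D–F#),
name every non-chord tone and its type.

The harmony at that moment is E major triad (E, G#, B); C5 is not a chord tone.
It is approached by step up from B4 and left by step down to B4.
Step away and step back to the same note — a neighbor tone (upper neighbor).
The harmony at that moment is B minor triad (B, D, F#); C4 is not a chord tone.
It is approached by step down from D4 and left by step up to D4.
Step away and step back to the same note — a neighbor tone (lower neighbor).

C5 (beat 2) — neighbor tone; C4 (beat 6) — neighbor tone.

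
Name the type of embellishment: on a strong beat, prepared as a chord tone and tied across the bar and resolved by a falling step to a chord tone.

Approach: by preparation — the pitch is first a chord tone, then held (tied or repeated) while the harmony changes under it. Departure: down by step. Metric position: strong.
A prepared dissonance that resolves downward by step — a suspension. (The same figure resolving upward would be a retardation.)

Suspension.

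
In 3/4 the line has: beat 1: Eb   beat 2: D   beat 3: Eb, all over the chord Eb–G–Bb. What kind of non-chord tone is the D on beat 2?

The harmony at that moment is Eb major triad (Eb, G, Bb); D is not a chord tone.
It is approached by step down from Eb and left by step up to Eb.
Step away and step back to the same note — a neighbor tone (lower neighbor).

Lower neighbor tone.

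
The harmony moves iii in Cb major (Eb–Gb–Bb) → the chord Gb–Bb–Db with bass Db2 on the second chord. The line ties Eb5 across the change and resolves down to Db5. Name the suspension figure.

9–8 suspension.

At the second chord the bass is Db2. The suspended Eb5 lies a ninth above the bass; after resolving down by step to Db5, the interval above the bass becomes an octave.
Suspension figures are named by those two intervals: 9–8.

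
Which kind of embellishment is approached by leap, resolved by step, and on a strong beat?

Appoggiatura.

Approach: by leap. Departure: by step. Metric position: strong.
Leap in, step out, in a metrically strong position — an appoggiatura. (It is the mirror image of the escape tone, which steps in and leaps out from a weak position.)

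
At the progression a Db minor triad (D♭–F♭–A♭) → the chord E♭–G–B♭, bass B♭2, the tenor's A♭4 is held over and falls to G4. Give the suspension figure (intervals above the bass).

At the second chord the bass is B♭2. The suspended A♭4 lies a seventh above the bass; after resolving down by step to G4, the interval above the bass becomes a sixth.
Suspension figures are named by those two intervals: 7–6.

7–6 suspension.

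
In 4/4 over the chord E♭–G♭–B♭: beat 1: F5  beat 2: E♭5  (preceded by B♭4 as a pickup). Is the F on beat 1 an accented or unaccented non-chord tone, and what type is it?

Accented appoggiatura.

The harmony at that moment is E♭ minor triad (E♭, G♭, B♭); F5 is not a chord tone.
It is approached by leap up from B♭4 and left by step down to E♭5.
Leap in, step out — an appoggiatura.
It falls on the downbeat, so it is accented.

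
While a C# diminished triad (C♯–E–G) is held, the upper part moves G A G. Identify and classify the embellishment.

The harmony at that moment is C♯ diminished triad (C♯, E, G); A is not a chord tone.
It is approached by step up from G and left by step down to G.
Step away and step back to the same note — a neighbor tone (upper neighbor).

A is a neighbor tone.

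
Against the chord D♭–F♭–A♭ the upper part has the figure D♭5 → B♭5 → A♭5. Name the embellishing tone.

The harmony at that moment is D♭ minor triad (D♭, F♭, A♭); B♭5 is not a chord tone.
It is approached by leap up from D♭5 and left by step down to A♭5.
Leap in, step out — an appoggiatura.

B♭5 is an appoggiatura.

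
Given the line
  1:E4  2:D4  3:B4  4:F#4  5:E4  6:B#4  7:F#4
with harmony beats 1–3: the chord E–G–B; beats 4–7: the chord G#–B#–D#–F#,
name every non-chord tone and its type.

D4 (beat 2) — escape tone; E4 (beat 5) — escape tone.

The harmony at that moment is E minor triad (E, G, B); D4 is not a chord tone.
It is approached by step down from E4 and left by leap up to B4.
Step in, leap out — an escape tone.
The harmony at that moment is G# dominant seventh chord (G#, B#, D#, F#); E4 is not a chord tone.
It is approached by step down from F#4 and left by leap up to B#4.
Step in, leap out — an escape tone.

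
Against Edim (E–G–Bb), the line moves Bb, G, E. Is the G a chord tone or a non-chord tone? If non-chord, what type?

Chord tone (the third of E diminished triad).

E diminished triad contains E, G, Bb; G is the third, so it is a chord tone.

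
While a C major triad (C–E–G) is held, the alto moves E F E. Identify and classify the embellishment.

The harmony at that moment is C major triad (C, E, G); F is not a chord tone.
It is approached by step up from E and left by step down to E.
Step away and step back to the same note — a neighbor tone (upper neighbor).

F is a neighbor tone.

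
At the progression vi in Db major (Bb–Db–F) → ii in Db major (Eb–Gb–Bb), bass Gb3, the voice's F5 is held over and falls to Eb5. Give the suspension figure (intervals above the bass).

7–6 suspension.

At the second chord the bass is Gb3. The suspended F5 lies a seventh above the bass; after resolving down by step to Eb5, the interval above the bass becomes a sixth.
Suspension figures are named by those two intervals: 7–6.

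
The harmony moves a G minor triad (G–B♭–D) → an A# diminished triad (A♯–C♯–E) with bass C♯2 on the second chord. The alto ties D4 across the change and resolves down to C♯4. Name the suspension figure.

At the second chord the bass is C♯2. The suspended D4 lies a ninth above the bass; after resolving down by step to C♯4, the interval above the bass becomes an octave.
Suspension figures are named by those two intervals: 9–8.

9–8 suspension.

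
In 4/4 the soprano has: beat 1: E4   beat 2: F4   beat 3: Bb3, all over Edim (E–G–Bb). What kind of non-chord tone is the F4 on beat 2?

The harmony at that moment is E diminished triad (E, G, Bb); F4 is not a chord tone.
It is approached by step up from E4 and left by leap down to Bb3.
Step in, leap out, on a weak beat — an escape tone.

Escape tone.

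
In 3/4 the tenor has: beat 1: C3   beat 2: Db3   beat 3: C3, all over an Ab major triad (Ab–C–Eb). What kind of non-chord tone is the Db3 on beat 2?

The harmony at that moment is Ab major triad (Ab, C, Eb); Db3 is not a chord tone.
It is approached by step up from C3 and left by step down to C3.
Step away and step back to the same note — a neighbor tone (upper neighbor).

Upper neighbor tone.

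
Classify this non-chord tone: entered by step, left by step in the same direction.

Passing tone.

Approach: by step. Departure: by step, continuing in the same direction.
Stepwise on both sides with no change of direction means the note fills in the space between two different chord tones — a passing tone. (Had it turned back to its starting note it would be a neighbor tone instead.)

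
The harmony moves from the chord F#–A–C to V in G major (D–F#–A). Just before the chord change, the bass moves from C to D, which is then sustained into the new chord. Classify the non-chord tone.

D is an anticipation.

The harmony at that moment is F# diminished triad (F#, A, C); D is not a chord tone.
It is approached by step up from C and then sustained as the same pitch into the next harmony.
Arriving early and becoming a chord tone when the harmony changes — an anticipation.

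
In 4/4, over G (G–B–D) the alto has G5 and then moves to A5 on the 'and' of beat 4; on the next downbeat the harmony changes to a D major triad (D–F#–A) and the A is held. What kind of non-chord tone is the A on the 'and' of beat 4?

Anticipation.

The harmony at that moment is G major triad (G, B, D); A5 is not a chord tone.
It is approached by step up from G5 and then sustained as the same pitch into the next harmony.
Arriving early and becoming a chord tone when the harmony changes — an anticipation.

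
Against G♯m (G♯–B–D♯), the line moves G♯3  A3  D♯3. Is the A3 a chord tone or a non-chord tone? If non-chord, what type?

The harmony at that moment is G♯ minor triad (G♯, B, D♯); A3 is not a chord tone.
It is approached by step up from G♯3 and left by leap down to D♯3.
Step in, leap out — an escape tone.

Non-chord tone — an escape tone.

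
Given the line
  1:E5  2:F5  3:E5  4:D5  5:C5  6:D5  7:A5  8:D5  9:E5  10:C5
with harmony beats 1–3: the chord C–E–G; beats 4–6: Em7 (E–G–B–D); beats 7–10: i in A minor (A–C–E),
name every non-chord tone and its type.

F5 (beat 2) — neighbor tone; C5 (beat 5) — neighbor tone; D5 (beat 8) — appoggiatura.

The harmony at that moment is C major triad (C, E, G); F5 is not a chord tone.
It is approached by step up from E5 and left by step down to E5.
Step away and step back to the same note — a neighbor tone (upper neighbor).
The harmony at that moment is E minor seventh chord (E, G, B, D); C5 is not a chord tone.
It is approached by step down from D5 and left by step up to D5.
Step away and step back to the same note — a neighbor tone (lower neighbor).
The harmony at that moment is A minor triad (A, C, E); D5 is not a chord tone.
It is approached by leap down from A5 and left by step up to E5.
Leap in, step out — an appoggiatura.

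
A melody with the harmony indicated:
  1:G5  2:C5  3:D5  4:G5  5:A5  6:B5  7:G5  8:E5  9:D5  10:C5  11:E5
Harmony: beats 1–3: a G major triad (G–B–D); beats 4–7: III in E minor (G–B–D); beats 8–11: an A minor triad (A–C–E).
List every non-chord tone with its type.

The harmony at that moment is G major triad (G, B, D); C5 is not a chord tone.
It is approached by leap down from G5 and left by step up to D5.
Leap in, step out — an appoggiatura.
The harmony at that moment is G major triad (G, B, D); A5 is not a chord tone.
It is approached by step up from G5 and left by step up to B5.
Step in, step out in the same direction — a passing tone.
The harmony at that moment is A minor triad (A, C, E); D5 is not a chord tone.
It is approached by step down from E5 and left by step down to C5.
Step in, step out in the same direction — a passing tone.

C5 (beat 2) — appoggiatura; A5 (beat 5) — passing tone; D5 (beat 9) — passing tone.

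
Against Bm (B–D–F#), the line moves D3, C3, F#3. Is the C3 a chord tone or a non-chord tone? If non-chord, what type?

Non-chord tone — an escape tone.

The harmony at that moment is B minor triad (B, D, F#); C3 is not a chord tone.
It is approached by step down from D3 and left by leap up to F#3.
Step in, leap out — an escape tone.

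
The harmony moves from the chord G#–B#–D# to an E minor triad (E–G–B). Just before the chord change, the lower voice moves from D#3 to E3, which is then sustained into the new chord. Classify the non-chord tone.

E3 is an anticipation.

The harmony at that moment is G# major triad (G#, B#, D#); E3 is not a chord tone.
It is approached by step up from D#3 and then sustained as the same pitch into the next harmony.
Arriving early and becoming a chord tone when the harmony changes — an anticipation.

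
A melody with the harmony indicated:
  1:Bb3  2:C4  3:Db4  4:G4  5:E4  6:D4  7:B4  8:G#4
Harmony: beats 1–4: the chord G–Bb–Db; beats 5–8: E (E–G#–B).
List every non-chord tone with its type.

The harmony at that moment is G diminished triad (G, Bb, Db); C4 is not a chord tone.
It is approached by step up from Bb3 and left by step up to Db4.
Step in, step out in the same direction — a passing tone.
The harmony at that moment is E major triad (E, G#, B); D4 is not a chord tone.
It is approached by step down from E4 and left by leap up to B4.
Step in, leap out — an escape tone.

C4 (beat 2) — passing tone; D4 (beat 6) — escape tone.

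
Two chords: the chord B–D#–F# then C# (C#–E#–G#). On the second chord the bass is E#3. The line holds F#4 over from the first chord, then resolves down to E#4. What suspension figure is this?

At the second chord the bass is E#3. The suspended F#4 lies a ninth above the bass; after resolving down by step to E#4, the interval above the bass becomes an octave.
Suspension figures are named by those two intervals: 9–8.

9–8 suspension.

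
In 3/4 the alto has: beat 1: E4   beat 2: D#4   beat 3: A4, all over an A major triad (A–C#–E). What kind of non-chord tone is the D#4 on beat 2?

Escape tone.

The harmony at that moment is A major triad (A, C#, E); D#4 is not a chord tone.
It is approached by step down from E4 and left by leap up to A4.
Step in, leap out, on a weak beat — an escape tone.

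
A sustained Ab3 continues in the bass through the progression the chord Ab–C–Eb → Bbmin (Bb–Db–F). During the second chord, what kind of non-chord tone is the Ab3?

The harmony at that moment is Bb minor triad (Bb, Db, F); Ab3 is not a chord tone.
It is held over (the same pitch as the preceding Ab3) and then sustained as the same pitch into the next harmony.
Sustained through a change of harmony — a pedal tone.

Pedal tone (pedal point).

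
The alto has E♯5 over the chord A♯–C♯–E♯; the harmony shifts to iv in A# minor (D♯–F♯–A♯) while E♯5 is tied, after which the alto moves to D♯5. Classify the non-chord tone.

E♯5 is a suspension.

The harmony at that moment is D♯ minor triad (D♯, F♯, A♯); E♯5 is not a chord tone.
It is held over (the same pitch as the preceding E♯5) and left by step down to D♯5.
Held over from the previous chord and resolving down by step — a suspension.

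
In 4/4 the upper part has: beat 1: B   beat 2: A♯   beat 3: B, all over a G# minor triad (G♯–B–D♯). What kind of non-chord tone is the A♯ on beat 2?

The harmony at that moment is G♯ minor triad (G♯, B, D♯); A♯ is not a chord tone.
It is approached by step down from B and left by step up to B.
Step away and step back to the same note — a neighbor tone (lower neighbor).

Lower neighbor tone.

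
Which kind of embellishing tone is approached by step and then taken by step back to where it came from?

Approach: by step. Departure: by step in the opposite direction, back to the starting pitch.
Stepwise on both sides but reversing to return to the same chord tone — a neighbor tone. (Had it continued onward in the same direction it would be a passing tone instead.)

Neighbor tone.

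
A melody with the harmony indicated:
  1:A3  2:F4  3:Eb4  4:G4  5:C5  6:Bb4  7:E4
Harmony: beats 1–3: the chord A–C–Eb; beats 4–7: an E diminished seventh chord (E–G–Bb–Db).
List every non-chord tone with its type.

F4 (beat 2) — appoggiatura; C5 (beat 5) — appoggiatura.

The harmony at that moment is A diminished triad (A, C, Eb); F4 is not a chord tone.
It is approached by leap up from A3 and left by step down to Eb4.
Leap in, step out — an appoggiatura.
The harmony at that moment is E diminished seventh chord (E, G, Bb, Db); C5 is not a chord tone.
It is approached by leap up from G4 and left by step down to Bb4.
Leap in, step out — an appoggiatura.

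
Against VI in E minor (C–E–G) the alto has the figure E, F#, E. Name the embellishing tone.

The harmony at that moment is C major triad (C, E, G); F# is not a chord tone.
It is approached by step up from E and left by step down to E.
Step away and step back to the same note — a neighbor tone (upper neighbor).

F# is a neighbor tone.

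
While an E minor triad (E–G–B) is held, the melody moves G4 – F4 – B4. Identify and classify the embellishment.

The harmony at that moment is E minor triad (E, G, B); F4 is not a chord tone.
It is approached by step down from G4 and left by leap up to B4.
Step in, leap out — an escape tone.

F4 is an escape tone.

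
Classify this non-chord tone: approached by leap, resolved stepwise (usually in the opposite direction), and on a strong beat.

Appoggiatura.

Approach: by leap. Departure: by step. Metric position: strong.
Leap in, step out, in a metrically strong position — an appoggiatura. (It is the mirror image of the escape tone, which steps in and leaps out from a weak position.)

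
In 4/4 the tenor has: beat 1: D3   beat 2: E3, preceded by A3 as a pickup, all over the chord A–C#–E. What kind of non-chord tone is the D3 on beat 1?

Appoggiatura.

The harmony at that moment is A major triad (A, C#, E); D3 is not a chord tone.
It is approached by leap down from A3 and left by step up to E3.
Leap in, step out, metrically accented — an appoggiatura.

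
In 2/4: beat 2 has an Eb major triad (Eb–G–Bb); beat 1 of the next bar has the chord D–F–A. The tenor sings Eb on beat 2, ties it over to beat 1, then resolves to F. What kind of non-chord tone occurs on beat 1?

Retardation.

The harmony at that moment is D minor triad (D, F, A); Eb is not a chord tone.
It is held over (the same pitch as the preceding Eb) and left by step up to F.
Held over from the previous chord and resolving up by step — a retardation.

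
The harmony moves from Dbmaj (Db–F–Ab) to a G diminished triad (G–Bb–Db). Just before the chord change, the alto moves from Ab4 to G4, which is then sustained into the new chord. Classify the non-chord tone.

G4 is an anticipation.

The harmony at that moment is Db major triad (Db, F, Ab); G4 is not a chord tone.
It is approached by step down from Ab4 and then sustained as the same pitch into the next harmony.
Arriving early and becoming a chord tone when the harmony changes — an anticipation.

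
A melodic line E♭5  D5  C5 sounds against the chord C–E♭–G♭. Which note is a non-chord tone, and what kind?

D5 is a passing tone.

The harmony at that moment is C diminished triad (C, E♭, G♭); D5 is not a chord tone.
It is approached by step down from E♭5 and left by step down to C5.
Step in, step out in the same direction — a passing tone.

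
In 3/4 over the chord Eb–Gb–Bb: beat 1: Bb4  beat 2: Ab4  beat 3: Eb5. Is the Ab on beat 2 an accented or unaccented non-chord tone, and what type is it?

Unaccented escape tone.

The harmony at that moment is Eb minor triad (Eb, Gb, Bb); Ab4 is not a chord tone.
It is approached by step down from Bb4 and left by leap up to Eb5.
Step in, leap out — an escape tone.
It falls on a weak beat, so it is unaccented.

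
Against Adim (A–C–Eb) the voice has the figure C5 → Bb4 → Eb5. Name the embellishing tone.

Bb4 is an escape tone.

The harmony at that moment is A diminished triad (A, C, Eb); Bb4 is not a chord tone.
It is approached by step down from C5 and left by leap up to Eb5.
Step in, leap out — an escape tone.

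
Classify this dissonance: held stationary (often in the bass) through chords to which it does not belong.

Approach: none. Departure: none — a single pitch is sustained while the chords change around it, passing through harmonies that do not contain it.
No melodic motion at all; the dissonance is created entirely by the moving harmonies against the stationary note — a pedal tone (pedal point).

Pedal tone.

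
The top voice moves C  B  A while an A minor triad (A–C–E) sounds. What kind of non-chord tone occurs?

B is a passing tone.

The harmony at that moment is A minor triad (A, C, E); B is not a chord tone.
It is approached by step down from C and left by step down to A.
Step in, step out in the same direction — a passing tone.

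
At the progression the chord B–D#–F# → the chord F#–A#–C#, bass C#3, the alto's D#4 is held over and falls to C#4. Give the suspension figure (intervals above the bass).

9–8 suspension.

At the second chord the bass is C#3. The suspended D#4 lies a ninth above the bass; after resolving down by step to C#4, the interval above the bass becomes an octave.
Suspension figures are named by those two intervals: 9–8.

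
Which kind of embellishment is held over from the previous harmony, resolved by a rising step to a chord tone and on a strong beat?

Approach: by preparation — the pitch is first a chord tone, then held (tied or repeated) while the harmony changes under it. Departure: up by step. Metric position: strong.
A prepared dissonance that resolves upward by step — a retardation. (The same figure resolving downward would be a suspension.)

Retardation.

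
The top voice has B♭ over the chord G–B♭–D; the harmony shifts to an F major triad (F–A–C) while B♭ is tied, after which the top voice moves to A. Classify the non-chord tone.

The harmony at that moment is F major triad (F, A, C); B♭ is not a chord tone.
It is held over (the same pitch as the preceding B♭) and left by step down to A.
Held over from the previous chord and resolving down by step — a suspension.

B♭ is a suspension.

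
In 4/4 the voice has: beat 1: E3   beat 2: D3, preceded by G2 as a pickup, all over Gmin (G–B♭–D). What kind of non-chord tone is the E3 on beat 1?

The harmony at that moment is G minor triad (G, B♭, D); E3 is not a chord tone.
It is approached by leap up from G2 and left by step down to D3.
Leap in, step out, metrically accented — an appoggiatura.

Appoggiatura.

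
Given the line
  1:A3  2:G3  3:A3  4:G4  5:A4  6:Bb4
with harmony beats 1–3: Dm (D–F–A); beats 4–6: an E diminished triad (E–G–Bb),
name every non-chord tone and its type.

G3 (beat 2) — neighbor tone; A4 (beat 5) — passing tone.

The harmony at that moment is D minor triad (D, F, A); G3 is not a chord tone.
It is approached by step down from A3 and left by step up to A3.
Step away and step back to the same note — a neighbor tone (lower neighbor).
The harmony at that moment is E diminished triad (E, G, Bb); A4 is not a chord tone.
It is approached by step up from G4 and left by step up to Bb4.
Step in, step out in the same direction — a passing tone.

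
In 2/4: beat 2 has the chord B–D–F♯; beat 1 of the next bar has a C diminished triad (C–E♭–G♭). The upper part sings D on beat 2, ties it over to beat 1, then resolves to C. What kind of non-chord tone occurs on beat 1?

Suspension.

The harmony at that moment is C diminished triad (C, E♭, G♭); D is not a chord tone.
It is held over (the same pitch as the preceding D) and left by step down to C.
Held over from the previous chord and resolving down by step — a suspension.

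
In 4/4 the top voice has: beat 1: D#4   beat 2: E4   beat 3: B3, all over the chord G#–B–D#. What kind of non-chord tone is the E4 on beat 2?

Escape tone.

The harmony at that moment is G# minor triad (G#, B, D#); E4 is not a chord tone.
It is approached by step up from D#4 and left by leap down to B3.
Step in, leap out, on a weak beat — an escape tone.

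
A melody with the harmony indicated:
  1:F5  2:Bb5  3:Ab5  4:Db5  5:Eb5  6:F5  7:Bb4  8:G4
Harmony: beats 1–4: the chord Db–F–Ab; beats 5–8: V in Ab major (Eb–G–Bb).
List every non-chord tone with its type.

The harmony at that moment is Db major triad (Db, F, Ab); Bb5 is not a chord tone.
It is approached by leap up from F5 and left by step down to Ab5.
Leap in, step out — an appoggiatura.
The harmony at that moment is Eb major triad (Eb, G, Bb); F5 is not a chord tone.
It is approached by step up from Eb5 and left by leap down to Bb4.
Step in, leap out — an escape tone.

Bb5 (beat 2) — appoggiatura; F5 (beat 6) — escape tone.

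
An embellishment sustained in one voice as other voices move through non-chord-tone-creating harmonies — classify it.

Approach: none. Departure: none — a single pitch is sustained while the chords change around it, passing through harmonies that do not contain it.
No melodic motion at all; the dissonance is created entirely by the moving harmonies against the stationary note — a pedal tone (pedal point).

Pedal tone.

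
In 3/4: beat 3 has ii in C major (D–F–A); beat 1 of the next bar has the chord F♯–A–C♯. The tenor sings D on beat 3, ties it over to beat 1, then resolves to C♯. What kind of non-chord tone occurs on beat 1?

The harmony at that moment is F♯ minor triad (F♯, A, C♯); D is not a chord tone.
It is held over (the same pitch as the preceding D) and left by step down to C♯.
Held over from the previous chord and resolving down by step — a suspension.

Suspension.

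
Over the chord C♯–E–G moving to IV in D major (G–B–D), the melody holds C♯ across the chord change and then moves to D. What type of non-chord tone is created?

The harmony at that moment is G major triad (G, B, D); C♯ is not a chord tone.
It is held over (the same pitch as the preceding C♯) and left by step up to D.
Held over from the previous chord and resolving up by step — a retardation.

C♯ is a retardation.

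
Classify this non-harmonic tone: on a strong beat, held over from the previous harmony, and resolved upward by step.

Approach: by preparation — the pitch is first a chord tone, then held (tied or repeated) while the harmony changes under it. Departure: up by step. Metric position: strong.
A prepared dissonance that resolves upward by step — a retardation. (The same figure resolving downward would be a suspension.)

Retardation.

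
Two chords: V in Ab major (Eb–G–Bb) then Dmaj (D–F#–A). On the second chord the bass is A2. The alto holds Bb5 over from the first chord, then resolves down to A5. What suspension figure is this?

At the second chord the bass is A2. The suspended Bb5 lies a ninth above the bass; after resolving down by step to A5, the interval above the bass becomes an octave.
Suspension figures are named by those two intervals: 9–8.

9–8 suspension.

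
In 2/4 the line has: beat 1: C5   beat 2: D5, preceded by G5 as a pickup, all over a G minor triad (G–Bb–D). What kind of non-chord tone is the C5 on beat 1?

The harmony at that moment is G minor triad (G, Bb, D); C5 is not a chord tone.
It is approached by leap down from G5 and left by step up to D5.
Leap in, step out, metrically accented — an appoggiatura.

Appoggiatura.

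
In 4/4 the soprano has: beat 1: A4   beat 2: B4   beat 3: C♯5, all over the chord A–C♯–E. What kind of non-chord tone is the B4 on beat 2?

Passing tone.

The harmony at that moment is A major triad (A, C♯, E); B4 is not a chord tone.
It is approached by step up from A4 and left by step up to C♯5.
Step in, step out in the same direction — a passing tone.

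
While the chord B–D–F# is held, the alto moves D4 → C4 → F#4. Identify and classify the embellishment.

C4 is an escape tone.

The harmony at that moment is B minor triad (B, D, F#); C4 is not a chord tone.
It is approached by step down from D4 and left by leap up to F#4.
Step in, leap out — an escape tone.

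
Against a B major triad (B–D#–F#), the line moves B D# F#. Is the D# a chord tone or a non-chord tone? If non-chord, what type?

Chord tone (the third of B major triad).

B major triad contains B, D#, F#; D# is the third, so it is a chord tone.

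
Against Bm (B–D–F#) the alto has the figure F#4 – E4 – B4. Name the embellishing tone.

E4 is an escape tone.

The harmony at that moment is B minor triad (B, D, F#); E4 is not a chord tone.
It is approached by step down from F#4 and left by leap up to B4.
Step in, leap out — an escape tone.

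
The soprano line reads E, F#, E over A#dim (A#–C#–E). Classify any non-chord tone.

The harmony at that moment is A# diminished triad (A#, C#, E); F# is not a chord tone.
It is approached by step up from E and left by step down to E.
Step away and step back to the same note — a neighbor tone (upper neighbor).

F# is a neighbor tone.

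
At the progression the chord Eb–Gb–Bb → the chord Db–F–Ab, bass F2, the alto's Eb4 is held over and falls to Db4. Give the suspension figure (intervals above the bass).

At the second chord the bass is F2. The suspended Eb4 lies a seventh above the bass; after resolving down by step to Db4, the interval above the bass becomes a sixth.
Suspension figures are named by those two intervals: 7–6.

7–6 suspension.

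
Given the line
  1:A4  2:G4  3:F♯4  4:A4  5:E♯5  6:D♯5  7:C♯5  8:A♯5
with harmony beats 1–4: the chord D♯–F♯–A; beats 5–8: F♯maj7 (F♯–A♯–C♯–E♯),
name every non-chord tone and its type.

The harmony at that moment is D♯ diminished triad (D♯, F♯, A); G4 is not a chord tone.
It is approached by step down from A4 and left by step down to F♯4.
Step in, step out in the same direction — a passing tone.
The harmony at that moment is F♯ major seventh chord (F♯, A♯, C♯, E♯); D♯5 is not a chord tone.
It is approached by step down from E♯5 and left by step down to C♯5.
Step in, step out in the same direction — a passing tone.

G4 (beat 2) — passing tone; D♯5 (beat 6) — passing tone.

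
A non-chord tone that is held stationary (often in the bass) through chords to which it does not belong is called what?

Approach: none. Departure: none — a single pitch is sustained while the chords change around it, passing through harmonies that do not contain it.
No melodic motion at all; the dissonance is created entirely by the moving harmonies against the stationary note — a pedal tone (pedal point).

Pedal tone.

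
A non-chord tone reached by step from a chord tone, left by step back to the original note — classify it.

Neighbor tone.

Approach: by step. Departure: by step in the opposite direction, back to the starting pitch.
Stepwise on both sides but reversing to return to the same chord tone — a neighbor tone. (Had it continued onward in the same direction it would be a passing tone instead.)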